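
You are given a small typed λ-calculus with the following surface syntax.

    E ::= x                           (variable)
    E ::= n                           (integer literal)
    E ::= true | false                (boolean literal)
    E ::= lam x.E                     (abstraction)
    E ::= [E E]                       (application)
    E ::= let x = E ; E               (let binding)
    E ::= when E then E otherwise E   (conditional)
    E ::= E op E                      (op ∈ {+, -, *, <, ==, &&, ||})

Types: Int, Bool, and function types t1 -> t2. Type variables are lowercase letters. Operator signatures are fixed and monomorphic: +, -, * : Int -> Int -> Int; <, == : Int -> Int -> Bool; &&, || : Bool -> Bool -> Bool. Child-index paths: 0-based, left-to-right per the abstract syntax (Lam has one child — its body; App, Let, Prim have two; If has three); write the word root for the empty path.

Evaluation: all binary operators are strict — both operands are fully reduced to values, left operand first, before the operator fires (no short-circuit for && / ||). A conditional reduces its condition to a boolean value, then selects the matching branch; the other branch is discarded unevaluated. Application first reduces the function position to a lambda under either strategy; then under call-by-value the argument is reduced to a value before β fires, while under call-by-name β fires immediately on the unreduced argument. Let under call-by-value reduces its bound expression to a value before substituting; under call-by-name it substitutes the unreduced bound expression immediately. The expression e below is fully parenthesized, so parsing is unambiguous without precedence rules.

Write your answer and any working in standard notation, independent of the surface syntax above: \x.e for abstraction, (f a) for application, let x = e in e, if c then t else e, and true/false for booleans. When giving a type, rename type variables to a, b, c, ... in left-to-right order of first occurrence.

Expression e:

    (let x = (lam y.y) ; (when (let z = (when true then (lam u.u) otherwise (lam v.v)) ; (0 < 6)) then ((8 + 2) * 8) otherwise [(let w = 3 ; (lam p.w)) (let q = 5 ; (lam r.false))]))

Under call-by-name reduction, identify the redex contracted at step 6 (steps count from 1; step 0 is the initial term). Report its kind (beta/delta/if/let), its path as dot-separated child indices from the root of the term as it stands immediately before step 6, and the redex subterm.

Answer: delta at root : (10 * 8)

Trace:
step 0: (let x = (\y.y) in (if (let z = (if true then (\u.u) else (\v.v)) in (0 < 6)) then ((8 + 2) * 8) else ((let w = 3 in (\p.w)) (let q = 5 in (\r.false)))))
step 1: [let@root] (if (let z = (if true then (\u.u) else (\v.v)) in (0 < 6)) then ((8 + 2) * 8) else ((let w = 3 in (\p.w)) (let q = 5 in (\r.false))))
step 2: [let@0] (if (0 < 6) then ((8 + 2) * 8) else ((let w = 3 in (\p.w)) (let q = 5 in (\r.false))))
step 3: [delta@0] (if true then ((8 + 2) * 8) else ((let w = 3 in (\p.w)) (let q = 5 in (\r.false))))
step 4: [if@root] ((8 + 2) * 8)
step 5: [delta@0] (10 * 8)
step 6: [delta@root] 80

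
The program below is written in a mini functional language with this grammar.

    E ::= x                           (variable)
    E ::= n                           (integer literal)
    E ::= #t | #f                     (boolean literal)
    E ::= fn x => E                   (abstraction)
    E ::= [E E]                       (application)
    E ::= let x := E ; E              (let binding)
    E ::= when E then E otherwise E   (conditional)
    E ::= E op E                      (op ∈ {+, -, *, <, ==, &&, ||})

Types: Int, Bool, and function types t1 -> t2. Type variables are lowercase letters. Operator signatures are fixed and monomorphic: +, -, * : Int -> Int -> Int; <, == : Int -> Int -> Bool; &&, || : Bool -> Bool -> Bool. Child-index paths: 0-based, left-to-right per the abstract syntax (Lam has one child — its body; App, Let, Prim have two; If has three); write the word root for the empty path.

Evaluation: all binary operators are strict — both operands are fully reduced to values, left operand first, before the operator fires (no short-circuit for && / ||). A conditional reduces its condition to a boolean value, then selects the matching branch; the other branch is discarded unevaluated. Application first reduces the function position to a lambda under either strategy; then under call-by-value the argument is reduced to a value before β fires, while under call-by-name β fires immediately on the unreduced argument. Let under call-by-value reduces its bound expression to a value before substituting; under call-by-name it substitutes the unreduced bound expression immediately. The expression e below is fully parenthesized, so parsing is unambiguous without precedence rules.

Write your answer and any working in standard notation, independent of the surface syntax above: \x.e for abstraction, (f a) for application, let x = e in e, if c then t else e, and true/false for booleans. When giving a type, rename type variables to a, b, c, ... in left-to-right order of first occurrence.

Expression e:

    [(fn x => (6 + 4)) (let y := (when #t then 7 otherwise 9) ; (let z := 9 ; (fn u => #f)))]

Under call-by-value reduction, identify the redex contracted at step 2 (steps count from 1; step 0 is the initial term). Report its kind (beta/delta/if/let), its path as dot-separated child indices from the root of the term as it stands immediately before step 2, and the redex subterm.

Derivation:
step 0: ((\x.(6 + 4)) (let y = (if true then 7 else 9) in (let z = 9 in (\u.false))))
step 1: [if@1.0] ((\x.(6 + 4)) (let y = 7 in (let z = 9 in (\u.false))))
step 2: [let@1] ((\x.(6 + 4)) (let z = 9 in (\u.false)))

Answer: let at 1 : (let y = 7 in (let z = 9 in (\u.false)))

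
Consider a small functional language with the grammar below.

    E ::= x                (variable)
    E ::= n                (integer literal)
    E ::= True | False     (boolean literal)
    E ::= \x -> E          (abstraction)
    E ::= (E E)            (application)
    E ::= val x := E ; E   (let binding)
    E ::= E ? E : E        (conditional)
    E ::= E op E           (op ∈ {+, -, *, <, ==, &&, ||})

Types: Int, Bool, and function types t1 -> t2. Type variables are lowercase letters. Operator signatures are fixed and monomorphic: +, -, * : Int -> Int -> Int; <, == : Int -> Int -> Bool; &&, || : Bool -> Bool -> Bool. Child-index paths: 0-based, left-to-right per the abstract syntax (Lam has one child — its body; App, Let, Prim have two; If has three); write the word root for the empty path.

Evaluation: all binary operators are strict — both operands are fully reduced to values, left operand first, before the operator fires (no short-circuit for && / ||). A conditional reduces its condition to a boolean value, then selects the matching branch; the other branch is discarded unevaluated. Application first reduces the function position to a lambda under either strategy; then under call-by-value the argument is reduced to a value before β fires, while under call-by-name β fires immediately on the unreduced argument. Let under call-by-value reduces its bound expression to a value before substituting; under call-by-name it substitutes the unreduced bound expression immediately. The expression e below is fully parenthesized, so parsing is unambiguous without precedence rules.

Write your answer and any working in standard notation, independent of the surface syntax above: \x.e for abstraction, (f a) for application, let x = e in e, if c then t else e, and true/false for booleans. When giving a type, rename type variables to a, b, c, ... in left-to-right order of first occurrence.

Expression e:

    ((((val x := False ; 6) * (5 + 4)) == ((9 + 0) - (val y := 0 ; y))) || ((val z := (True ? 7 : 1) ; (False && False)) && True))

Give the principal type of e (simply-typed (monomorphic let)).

Derivation:
let x : Bool
  unify Int ~ Int
  unify Int ~ Int
  unify Int ~ Int
  unify Int ~ Int
  unify Int ~ Int
  unify Int ~ Int
  unify Int ~ Int
  unify Int ~ Int
let y : Int
y : Int
  unify Int ~ Int
  unify Int ~ Int
  unify Bool ~ Bool
  unify Bool ~ Bool
  unify Int ~ Int
let z : Int
  unify Bool ~ Bool
  unify Bool ~ Bool
  unify Bool ~ Bool
  unify Bool ~ Bool
  unify Bool ~ Bool

Answer: Bool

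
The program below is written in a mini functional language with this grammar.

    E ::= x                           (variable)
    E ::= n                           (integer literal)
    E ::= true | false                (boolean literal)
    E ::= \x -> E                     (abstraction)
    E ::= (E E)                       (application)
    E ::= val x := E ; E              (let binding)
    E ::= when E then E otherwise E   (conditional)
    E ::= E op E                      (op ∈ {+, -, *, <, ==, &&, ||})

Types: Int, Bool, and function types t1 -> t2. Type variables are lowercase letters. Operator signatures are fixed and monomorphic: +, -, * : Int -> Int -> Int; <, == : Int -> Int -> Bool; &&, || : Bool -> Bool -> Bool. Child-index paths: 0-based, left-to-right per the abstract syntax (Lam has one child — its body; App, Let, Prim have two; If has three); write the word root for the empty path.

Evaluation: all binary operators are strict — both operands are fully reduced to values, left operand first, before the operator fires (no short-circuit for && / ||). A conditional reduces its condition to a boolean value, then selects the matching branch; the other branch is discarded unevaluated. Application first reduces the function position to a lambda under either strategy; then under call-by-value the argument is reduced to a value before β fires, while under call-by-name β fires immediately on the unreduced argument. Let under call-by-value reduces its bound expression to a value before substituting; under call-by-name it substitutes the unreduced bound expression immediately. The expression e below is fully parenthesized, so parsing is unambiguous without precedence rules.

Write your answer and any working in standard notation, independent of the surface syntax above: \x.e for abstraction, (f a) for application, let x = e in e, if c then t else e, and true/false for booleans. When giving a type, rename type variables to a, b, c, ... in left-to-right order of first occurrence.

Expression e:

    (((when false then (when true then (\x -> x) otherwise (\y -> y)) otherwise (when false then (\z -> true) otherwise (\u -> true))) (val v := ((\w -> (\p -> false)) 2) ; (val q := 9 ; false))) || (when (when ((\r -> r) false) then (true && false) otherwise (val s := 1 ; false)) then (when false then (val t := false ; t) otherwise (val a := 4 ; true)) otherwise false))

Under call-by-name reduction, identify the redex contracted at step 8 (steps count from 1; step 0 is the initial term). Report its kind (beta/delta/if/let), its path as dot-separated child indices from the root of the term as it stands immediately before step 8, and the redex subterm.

Derivation:
step 0: (((if false then (if true then (\x.x) else (\y.y)) else (if false then (\z.true) else (\u.true))) (let v = ((\w.(\p.false)) 2) in (let q = 9 in false))) || (if (if ((\r.r) false) then (true && false) else (let s = 1 in false)) then (if false then (let t = false in t) else (let a = 4 in true)) else false))
step 1: [if@0.0] (((if false then (\z.true) else (\u.true)) (let v = ((\w.(\p.false)) 2) in (let q = 9 in false))) || (if (if ((\r.r) false) then (true && false) else (let s = 1 in false)) then (if false then (let t = false in t) else (let a = 4 in true)) else false))
step 2: [if@0.0] (((\u.true) (let v = ((\w.(\p.false)) 2) in (let q = 9 in false))) || (if (if ((\r.r) false) then (true && false) else (let s = 1 in false)) then (if false then (let t = false in t) else (let a = 4 in true)) else false))
step 3: [beta@0] (true || (if (if ((\r.r) false) then (true && false) else (let s = 1 in false)) then (if false then (let t = false in t) else (let a = 4 in true)) else false))
step 4: [beta@1.0.0] (true || (if (if false then (true && false) else (let s = 1 in false)) then (if false then (let t = false in t) else (let a = 4 in true)) else false))
step 5: [if@1.0] (true || (if (let s = 1 in false) then (if false then (let t = false in t) else (let a = 4 in true)) else false))
step 6: [let@1.0] (true || (if false then (if false then (let t = false in t) else (let a = 4 in true)) else false))
step 7: [if@1] (true || false)
step 8: [delta@root] true

Answer: delta at root : (true || false)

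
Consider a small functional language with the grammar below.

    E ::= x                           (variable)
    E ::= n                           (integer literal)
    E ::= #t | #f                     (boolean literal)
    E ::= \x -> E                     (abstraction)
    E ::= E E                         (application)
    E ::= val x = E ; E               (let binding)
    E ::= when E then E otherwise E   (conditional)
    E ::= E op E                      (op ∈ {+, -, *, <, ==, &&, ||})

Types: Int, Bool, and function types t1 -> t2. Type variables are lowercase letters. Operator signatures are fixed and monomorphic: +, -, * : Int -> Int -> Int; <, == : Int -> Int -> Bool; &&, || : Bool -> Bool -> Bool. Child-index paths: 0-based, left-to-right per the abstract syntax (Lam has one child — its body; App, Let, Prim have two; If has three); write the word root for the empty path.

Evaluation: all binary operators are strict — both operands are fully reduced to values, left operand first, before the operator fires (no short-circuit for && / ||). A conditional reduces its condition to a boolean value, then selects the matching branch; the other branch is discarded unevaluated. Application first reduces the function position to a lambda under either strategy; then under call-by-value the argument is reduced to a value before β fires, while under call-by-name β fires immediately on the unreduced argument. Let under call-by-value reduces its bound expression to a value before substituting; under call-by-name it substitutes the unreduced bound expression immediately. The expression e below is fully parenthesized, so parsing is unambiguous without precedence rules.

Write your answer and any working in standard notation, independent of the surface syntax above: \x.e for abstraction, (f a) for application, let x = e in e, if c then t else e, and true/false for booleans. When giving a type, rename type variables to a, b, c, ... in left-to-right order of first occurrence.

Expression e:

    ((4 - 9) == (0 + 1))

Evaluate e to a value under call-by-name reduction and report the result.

Answer: false

Working:
step 0: ((4 - 9) == (0 + 1))
step 1: [delta@0] (-5 == (0 + 1))
step 2: [delta@1] (-5 == 1)
step 3: [delta@root] false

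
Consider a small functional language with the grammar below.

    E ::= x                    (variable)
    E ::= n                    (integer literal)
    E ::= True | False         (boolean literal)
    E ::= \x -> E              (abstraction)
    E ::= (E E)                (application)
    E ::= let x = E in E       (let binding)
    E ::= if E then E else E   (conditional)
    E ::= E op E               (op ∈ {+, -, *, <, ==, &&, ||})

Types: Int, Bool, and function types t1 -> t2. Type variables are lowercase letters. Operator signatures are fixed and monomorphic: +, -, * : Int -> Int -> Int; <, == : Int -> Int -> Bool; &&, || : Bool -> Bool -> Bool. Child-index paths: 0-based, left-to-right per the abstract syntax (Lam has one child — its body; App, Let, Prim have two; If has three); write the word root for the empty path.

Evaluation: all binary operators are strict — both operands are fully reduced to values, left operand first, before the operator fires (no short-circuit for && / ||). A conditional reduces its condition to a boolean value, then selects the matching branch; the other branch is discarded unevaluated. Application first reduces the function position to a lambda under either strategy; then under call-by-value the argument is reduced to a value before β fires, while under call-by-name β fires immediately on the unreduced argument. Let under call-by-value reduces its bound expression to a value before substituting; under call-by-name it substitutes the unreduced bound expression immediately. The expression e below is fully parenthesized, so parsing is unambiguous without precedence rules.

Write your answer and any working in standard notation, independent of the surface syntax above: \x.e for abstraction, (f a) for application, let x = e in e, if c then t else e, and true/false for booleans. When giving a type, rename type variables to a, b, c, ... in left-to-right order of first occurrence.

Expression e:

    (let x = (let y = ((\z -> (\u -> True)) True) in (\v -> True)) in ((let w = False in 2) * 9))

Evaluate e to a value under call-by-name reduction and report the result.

Answer: 18

Derivation:
step 0: (let x = (let y = ((\z.(\u.true)) true) in (\v.true)) in ((let w = false in 2) * 9))
step 1: [let@root] ((let w = false in 2) * 9)
step 2: [let@0] (2 * 9)
step 3: [delta@root] 18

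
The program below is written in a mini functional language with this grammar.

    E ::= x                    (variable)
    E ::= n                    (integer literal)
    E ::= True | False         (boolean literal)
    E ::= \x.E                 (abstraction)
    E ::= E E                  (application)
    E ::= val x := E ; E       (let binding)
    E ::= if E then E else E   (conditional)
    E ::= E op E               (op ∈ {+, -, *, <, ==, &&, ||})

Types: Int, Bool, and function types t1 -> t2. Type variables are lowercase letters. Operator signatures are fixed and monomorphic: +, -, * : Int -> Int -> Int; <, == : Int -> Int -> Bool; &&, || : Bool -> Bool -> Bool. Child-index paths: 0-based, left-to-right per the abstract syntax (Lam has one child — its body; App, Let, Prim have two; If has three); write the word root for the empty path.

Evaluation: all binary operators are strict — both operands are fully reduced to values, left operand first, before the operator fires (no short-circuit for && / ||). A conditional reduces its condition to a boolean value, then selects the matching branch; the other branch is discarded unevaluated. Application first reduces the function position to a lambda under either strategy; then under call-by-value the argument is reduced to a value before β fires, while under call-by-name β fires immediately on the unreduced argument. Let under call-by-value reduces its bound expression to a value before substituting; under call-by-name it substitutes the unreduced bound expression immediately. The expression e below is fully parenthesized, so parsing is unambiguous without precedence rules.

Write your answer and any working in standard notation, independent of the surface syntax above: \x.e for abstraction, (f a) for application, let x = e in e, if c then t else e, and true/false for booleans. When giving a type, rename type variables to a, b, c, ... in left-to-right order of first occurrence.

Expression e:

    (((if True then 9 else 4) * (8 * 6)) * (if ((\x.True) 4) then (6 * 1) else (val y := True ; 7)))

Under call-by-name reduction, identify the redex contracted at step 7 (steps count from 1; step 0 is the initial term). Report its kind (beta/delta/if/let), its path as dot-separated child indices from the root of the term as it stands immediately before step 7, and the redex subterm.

Answer: delta at root : (432 * 6)

Working:
step 0: (((if true then 9 else 4) * (8 * 6)) * (if ((\x.true) 4) then (6 * 1) else (let y = true in 7)))
step 1: [if@0.0] ((9 * (8 * 6)) * (if ((\x.true) 4) then (6 * 1) else (let y = true in 7)))
step 2: [delta@0.1] ((9 * 48) * (if ((\x.true) 4) then (6 * 1) else (let y = true in 7)))
step 3: [delta@0] (432 * (if ((\x.true) 4) then (6 * 1) else (let y = true in 7)))
step 4: [beta@1.0] (432 * (if true then (6 * 1) else (let y = true in 7)))
step 5: [if@1] (432 * (6 * 1))
step 6: [delta@1] (432 * 6)
step 7: [delta@root] 2592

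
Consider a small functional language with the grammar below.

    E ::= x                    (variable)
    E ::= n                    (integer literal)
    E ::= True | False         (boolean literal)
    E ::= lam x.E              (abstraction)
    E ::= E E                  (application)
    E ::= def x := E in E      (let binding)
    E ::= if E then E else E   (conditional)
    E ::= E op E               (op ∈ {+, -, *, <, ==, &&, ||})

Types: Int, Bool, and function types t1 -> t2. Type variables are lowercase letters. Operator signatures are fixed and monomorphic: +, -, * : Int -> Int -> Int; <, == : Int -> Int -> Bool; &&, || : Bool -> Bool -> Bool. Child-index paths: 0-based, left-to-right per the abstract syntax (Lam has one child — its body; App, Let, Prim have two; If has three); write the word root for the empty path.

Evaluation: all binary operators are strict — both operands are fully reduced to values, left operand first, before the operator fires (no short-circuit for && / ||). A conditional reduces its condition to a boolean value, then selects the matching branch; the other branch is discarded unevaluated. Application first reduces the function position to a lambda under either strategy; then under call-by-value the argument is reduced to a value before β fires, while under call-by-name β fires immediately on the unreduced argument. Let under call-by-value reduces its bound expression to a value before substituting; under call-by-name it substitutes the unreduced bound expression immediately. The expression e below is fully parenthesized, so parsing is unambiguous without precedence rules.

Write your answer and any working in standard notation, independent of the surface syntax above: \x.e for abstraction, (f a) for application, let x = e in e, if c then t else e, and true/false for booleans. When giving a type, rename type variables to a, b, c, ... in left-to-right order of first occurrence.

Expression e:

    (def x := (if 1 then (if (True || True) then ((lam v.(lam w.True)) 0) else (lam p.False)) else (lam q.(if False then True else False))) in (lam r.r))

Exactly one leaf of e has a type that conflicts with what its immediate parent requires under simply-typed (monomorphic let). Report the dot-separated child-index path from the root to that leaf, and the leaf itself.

Answer: 0.0 : 1

Trace:
  unify Int ~ Bool
  FAIL: mismatch Int ~ Bool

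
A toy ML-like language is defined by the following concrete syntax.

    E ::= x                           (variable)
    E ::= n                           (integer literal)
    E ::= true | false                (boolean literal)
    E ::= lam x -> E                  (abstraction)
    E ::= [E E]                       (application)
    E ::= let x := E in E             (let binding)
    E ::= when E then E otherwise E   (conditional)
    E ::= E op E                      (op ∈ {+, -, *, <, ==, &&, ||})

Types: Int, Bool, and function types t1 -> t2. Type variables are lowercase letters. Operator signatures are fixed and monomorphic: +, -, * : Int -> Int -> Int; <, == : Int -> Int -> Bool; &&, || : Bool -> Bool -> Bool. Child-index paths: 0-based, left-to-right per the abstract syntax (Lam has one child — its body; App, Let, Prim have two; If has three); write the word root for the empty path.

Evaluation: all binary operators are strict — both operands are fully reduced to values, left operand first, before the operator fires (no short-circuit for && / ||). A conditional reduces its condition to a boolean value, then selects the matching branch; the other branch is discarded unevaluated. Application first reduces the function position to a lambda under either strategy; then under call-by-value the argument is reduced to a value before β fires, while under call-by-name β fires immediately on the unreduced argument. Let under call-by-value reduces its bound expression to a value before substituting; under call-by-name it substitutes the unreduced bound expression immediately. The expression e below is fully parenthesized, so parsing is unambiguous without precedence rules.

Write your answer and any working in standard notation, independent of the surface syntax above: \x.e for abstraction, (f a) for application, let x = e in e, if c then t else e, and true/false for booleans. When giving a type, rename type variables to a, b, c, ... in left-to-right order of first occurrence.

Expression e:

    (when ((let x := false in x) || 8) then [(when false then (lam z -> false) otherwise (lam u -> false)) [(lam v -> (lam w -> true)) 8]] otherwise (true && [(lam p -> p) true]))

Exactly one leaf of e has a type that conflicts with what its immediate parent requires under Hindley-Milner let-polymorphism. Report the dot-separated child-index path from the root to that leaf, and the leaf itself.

Answer: 0.1 : 8

Trace:
let x : Bool
x : Bool
  unify Bool ~ Bool
  unify Int ~ Bool
  FAIL: mismatch Int ~ Bool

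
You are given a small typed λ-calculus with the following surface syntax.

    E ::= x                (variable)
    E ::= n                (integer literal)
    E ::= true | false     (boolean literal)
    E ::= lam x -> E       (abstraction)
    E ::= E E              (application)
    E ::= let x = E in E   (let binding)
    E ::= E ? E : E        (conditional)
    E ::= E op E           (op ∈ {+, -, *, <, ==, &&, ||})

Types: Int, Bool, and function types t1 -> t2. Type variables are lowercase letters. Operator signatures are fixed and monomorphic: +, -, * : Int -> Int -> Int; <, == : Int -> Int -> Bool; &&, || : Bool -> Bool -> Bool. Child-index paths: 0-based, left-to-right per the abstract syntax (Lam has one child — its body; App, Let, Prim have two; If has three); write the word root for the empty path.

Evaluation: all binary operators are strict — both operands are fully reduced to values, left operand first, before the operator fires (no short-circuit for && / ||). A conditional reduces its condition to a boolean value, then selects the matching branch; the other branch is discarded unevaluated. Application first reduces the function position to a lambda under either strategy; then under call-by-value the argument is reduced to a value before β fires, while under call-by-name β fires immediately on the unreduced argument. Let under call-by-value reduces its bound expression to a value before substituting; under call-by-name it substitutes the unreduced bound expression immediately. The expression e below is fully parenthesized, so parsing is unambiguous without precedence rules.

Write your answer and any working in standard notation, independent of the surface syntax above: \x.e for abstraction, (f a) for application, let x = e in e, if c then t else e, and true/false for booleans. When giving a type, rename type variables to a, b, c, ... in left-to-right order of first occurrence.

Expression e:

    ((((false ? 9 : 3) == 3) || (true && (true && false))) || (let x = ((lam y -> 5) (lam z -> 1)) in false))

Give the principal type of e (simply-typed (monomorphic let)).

Trace:
  unify Bool ~ Bool
  unify Int ~ Int
  unify Int ~ Int
  unify Int ~ Int
  unify Bool ~ Bool
  unify Bool ~ Bool
  unify Bool ~ Bool
  unify Bool ~ Bool
  unify Bool ~ Bool
  unify Bool ~ Bool
  unify Bool ~ Bool
\y._ : a -> Int
\z._ : b -> Int
  unify a -> Int ~ (b -> Int) -> c
  unify a ~ b -> Int
  unify Int ~ c
_ _ : Int
let x : Int
  unify Bool ~ Bool

Answer: Bool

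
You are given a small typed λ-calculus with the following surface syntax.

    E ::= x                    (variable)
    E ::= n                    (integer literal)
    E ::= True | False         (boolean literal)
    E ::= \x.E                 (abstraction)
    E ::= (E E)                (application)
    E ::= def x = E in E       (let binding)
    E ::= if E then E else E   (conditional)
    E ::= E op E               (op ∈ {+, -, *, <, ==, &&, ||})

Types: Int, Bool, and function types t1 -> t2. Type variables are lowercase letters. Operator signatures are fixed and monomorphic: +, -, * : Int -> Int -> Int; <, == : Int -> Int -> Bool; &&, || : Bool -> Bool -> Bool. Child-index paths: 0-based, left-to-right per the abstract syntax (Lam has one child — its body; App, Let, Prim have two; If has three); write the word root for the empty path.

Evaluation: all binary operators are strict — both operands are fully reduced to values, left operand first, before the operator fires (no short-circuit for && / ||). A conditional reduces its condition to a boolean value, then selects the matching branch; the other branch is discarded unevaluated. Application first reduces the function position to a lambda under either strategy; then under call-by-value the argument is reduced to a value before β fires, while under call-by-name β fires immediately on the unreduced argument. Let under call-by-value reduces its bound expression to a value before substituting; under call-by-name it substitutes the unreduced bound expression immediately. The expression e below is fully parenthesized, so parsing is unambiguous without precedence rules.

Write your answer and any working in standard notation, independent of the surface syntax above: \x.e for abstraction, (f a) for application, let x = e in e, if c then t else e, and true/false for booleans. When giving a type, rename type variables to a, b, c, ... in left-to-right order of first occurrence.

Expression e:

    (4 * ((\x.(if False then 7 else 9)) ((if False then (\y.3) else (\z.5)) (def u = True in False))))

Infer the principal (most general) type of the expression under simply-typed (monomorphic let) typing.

Answer: Int

Derivation:
  unify Int ~ Int
  unify Bool ~ Bool
  unify Int ~ Int
\x._ : a -> Int
  unify Bool ~ Bool
\y._ : b -> Int
\z._ : c -> Int
  unify b -> Int ~ c -> Int
  unify b ~ c
  unify Int ~ Int
let u : Bool
  unify c -> Int ~ Bool -> d
  unify c ~ Bool
  unify Int ~ d
_ _ : Int
  unify a -> Int ~ Int -> e
  unify a ~ Int
  unify Int ~ e
_ _ : Int
  unify Int ~ Int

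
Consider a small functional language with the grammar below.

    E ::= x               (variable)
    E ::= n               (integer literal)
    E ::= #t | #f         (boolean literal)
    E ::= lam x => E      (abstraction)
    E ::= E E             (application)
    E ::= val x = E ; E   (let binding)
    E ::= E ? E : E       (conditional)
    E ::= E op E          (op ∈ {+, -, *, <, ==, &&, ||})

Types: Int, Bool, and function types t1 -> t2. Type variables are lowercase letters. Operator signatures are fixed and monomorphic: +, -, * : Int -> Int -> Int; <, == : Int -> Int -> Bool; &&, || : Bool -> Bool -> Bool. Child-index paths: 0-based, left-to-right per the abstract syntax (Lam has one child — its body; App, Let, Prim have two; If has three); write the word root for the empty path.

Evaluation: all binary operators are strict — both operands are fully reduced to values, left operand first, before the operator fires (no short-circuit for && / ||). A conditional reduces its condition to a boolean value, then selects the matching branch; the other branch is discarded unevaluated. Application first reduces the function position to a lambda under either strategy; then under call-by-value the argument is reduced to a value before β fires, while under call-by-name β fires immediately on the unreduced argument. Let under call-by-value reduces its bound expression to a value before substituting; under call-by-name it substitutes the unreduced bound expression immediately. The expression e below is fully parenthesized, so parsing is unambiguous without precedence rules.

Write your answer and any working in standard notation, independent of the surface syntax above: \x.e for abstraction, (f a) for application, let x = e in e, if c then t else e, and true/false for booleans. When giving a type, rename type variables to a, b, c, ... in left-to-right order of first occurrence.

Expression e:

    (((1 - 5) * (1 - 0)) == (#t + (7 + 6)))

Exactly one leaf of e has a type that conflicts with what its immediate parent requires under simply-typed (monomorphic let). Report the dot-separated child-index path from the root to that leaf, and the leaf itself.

Derivation:
  unify Int ~ Int
  unify Int ~ Int
  unify Int ~ Int
  unify Int ~ Int
  unify Int ~ Int
  unify Int ~ Int
  unify Int ~ Int
  unify Bool ~ Int
  FAIL: mismatch Bool ~ Int

Answer: 1.0 : true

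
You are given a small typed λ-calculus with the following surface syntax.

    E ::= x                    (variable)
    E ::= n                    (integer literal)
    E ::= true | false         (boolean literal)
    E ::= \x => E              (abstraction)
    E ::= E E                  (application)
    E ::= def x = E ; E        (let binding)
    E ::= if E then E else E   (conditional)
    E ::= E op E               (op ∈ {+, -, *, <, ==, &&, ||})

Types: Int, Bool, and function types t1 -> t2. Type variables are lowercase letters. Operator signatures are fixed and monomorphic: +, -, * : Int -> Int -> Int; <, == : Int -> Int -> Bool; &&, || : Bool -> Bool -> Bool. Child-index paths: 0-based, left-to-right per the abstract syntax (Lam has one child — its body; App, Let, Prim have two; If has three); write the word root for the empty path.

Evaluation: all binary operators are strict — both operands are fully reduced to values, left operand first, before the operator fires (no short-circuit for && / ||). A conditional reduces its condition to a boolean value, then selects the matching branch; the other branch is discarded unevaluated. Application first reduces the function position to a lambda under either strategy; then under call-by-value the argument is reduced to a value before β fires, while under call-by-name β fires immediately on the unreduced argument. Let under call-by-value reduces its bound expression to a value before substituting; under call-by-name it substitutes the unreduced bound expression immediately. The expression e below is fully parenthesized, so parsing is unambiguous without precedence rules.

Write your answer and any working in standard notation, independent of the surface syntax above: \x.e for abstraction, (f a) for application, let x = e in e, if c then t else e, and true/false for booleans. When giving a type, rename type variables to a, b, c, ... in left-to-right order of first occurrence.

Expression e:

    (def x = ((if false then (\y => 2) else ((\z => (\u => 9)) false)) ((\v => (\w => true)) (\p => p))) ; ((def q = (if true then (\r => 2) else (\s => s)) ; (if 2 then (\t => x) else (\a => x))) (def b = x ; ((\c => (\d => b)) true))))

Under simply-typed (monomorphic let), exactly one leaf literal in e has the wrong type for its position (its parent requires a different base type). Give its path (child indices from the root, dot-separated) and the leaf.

Working:
  unify Bool ~ Bool
\y._ : a -> Int
\u._ : c -> Int
\z._ : b -> c -> Int
  unify b -> c -> Int ~ Bool -> d
  unify b ~ Bool
  unify c -> Int ~ d
_ _ : c -> Int
  unify a -> Int ~ c -> Int
  unify a ~ c
  unify Int ~ Int
\w._ : f -> Bool
\v._ : e -> f -> Bool
p : g
\p._ : g -> g
  unify e -> f -> Bool ~ (g -> g) -> h
  unify e ~ g -> g
  unify f -> Bool ~ h
_ _ : f -> Bool
  unify c -> Int ~ (f -> Bool) -> i
  unify c ~ f -> Bool
  unify Int ~ i
_ _ : Int
let x : Int
  unify Bool ~ Bool
\r._ : j -> Int
s : k
\s._ : k -> k
  unify j -> Int ~ k -> k
  unify j ~ k
  unify Int ~ k
let q : Int -> Int
  unify Int ~ Bool
  FAIL: mismatch Int ~ Bool

Answer: 1.0.1.0 : 2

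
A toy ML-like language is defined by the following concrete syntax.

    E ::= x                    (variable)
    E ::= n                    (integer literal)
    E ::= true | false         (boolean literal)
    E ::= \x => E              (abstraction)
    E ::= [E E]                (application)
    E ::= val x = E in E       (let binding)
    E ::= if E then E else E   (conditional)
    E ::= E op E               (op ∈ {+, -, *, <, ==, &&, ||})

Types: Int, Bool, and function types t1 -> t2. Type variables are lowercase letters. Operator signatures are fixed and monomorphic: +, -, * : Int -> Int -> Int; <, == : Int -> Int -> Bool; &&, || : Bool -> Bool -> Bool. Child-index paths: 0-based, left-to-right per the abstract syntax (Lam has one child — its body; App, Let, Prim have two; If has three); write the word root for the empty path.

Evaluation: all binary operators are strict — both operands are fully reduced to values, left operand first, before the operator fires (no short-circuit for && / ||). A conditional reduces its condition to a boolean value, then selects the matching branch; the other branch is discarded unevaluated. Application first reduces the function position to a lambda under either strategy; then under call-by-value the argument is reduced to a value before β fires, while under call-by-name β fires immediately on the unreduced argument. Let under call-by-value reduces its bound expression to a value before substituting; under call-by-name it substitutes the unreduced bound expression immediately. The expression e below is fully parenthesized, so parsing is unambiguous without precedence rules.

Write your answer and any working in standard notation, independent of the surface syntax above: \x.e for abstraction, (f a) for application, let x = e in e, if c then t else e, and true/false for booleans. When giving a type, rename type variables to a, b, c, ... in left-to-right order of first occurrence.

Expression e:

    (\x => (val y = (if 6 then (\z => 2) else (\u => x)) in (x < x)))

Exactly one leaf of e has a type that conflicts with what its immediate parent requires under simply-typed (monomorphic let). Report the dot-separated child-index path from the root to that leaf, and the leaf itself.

Answer: 0.0.0 : 6

Working:
  unify Int ~ Bool
  FAIL: mismatch Int ~ Bool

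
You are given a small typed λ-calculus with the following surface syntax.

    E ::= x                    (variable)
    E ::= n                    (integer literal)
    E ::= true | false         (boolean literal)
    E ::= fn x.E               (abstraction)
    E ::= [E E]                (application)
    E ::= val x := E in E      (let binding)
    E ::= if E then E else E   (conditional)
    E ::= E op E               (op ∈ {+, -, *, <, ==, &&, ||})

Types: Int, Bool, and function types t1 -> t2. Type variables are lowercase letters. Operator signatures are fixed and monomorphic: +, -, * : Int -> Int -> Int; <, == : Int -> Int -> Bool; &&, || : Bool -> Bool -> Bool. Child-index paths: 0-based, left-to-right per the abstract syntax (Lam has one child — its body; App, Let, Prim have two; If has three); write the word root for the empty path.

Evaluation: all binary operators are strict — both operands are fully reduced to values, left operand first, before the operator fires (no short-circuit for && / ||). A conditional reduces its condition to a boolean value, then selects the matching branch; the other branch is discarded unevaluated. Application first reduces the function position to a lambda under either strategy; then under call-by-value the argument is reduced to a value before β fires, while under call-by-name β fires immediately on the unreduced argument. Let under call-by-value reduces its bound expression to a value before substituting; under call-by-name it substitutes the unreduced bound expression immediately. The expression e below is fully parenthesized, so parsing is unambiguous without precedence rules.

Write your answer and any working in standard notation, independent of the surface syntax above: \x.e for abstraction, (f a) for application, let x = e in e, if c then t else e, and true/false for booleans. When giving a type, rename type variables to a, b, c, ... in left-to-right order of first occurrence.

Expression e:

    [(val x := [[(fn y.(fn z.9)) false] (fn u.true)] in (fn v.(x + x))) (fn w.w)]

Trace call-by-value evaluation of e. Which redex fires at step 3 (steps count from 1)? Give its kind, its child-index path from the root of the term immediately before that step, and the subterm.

Working:
step 0: ((let x = (((\y.(\z.9)) false) (\u.true)) in (\v.(x + x))) (\w.w))
step 1: [beta@0.0.0] ((let x = ((\z.9) (\u.true)) in (\v.(x + x))) (\w.w))
step 2: [beta@0.0] ((let x = 9 in (\v.(x + x))) (\w.w))
step 3: [let@0] ((\v.(9 + 9)) (\w.w))

Answer: let at 0 : (let x = 9 in (\v.(x + x)))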